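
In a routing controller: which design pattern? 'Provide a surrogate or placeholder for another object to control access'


This matches the Proxy pattern

Proxy


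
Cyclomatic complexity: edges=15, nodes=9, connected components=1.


Formula: V(G) = E - N + 2P
V(G) = 15 - 9 + 2*1
V(G) = 6 + 2
V(G) = 8

8


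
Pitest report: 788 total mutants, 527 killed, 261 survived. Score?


Mutation score = killed / total * 100
Mutation score = 527 / 788 * 100
Mutation score = 66.88%

66.88%


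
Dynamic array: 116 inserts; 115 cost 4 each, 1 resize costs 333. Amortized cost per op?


Formula: Amortized cost = Total cost / Operations
Total cost = (115 * 4) + (1 * 333)
Total cost = 460 + 333 = 793
Amortized = 793 / 116 = 6.8362

6.8362


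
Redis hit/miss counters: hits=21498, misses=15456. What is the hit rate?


Formula: hit rate = hits / (hits + misses) * 100
hit rate = 21498 / (21498 + 15456) * 100
hit rate = 21498 / 36954 * 100
hit rate = 58.18%

58.18%


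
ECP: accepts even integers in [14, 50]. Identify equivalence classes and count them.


Constraint: even integers in [14, 50]
Class 1: x < 14 — out-of-range invalid
Class 2: x in [14,50] but odd — wrong type invalid
Class 3: x in [14,50] and even — valid
Class 4: x > 50 — out-of-range invalid
Total equivalence classes: 4

4 equivalence classes


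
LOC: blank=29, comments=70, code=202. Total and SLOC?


Total LOC = blank + comment + code
Total LOC = 29 + 70 + 202 = 301
SLOC (source only) = code = 202

Total LOC: 301, SLOC: 202


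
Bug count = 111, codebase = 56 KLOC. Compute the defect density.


Defect density = defects / KLOC
Defect density = 111 / 56
Defect density = 1.982 defects/KLOC

1.982 defects/KLOC


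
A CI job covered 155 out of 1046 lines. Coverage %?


Coverage = covered / total * 100
Coverage = 155 / 1046 * 100
Coverage = 14.82%

14.82%


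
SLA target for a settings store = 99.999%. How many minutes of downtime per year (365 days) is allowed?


Formula: allowed downtime = period * (100 - SLA) / 100
Period (year (365 days)) = 525600 minutes
Unavailability fraction = (100 - 99.999) / 100
Allowed downtime = 525600 * (100 - 99.999) / 100
Allowed downtime = 5.256 minutes

5.256 minutes


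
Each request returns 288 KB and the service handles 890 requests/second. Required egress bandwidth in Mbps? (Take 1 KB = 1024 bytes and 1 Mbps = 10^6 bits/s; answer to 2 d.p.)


Formula: Mbps = payload_bytes * RPS * 8 / 1e6
Payload per request = 288 KB = 288 * 1024 = 294912 bytes
Total bytes/sec = 294912 * 890 = 262471680
Total bits/sec = 262471680 * 8 = 2099773440
Mbps = 2099773440 / 1e6 = 2099.77

2099.77 Mbps


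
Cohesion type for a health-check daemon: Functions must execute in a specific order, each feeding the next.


Reasoning: Output of one is input to next
Type: Sequential cohesion

Sequential cohesion


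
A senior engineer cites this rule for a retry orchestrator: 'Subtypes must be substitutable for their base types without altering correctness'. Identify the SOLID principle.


This describes the Liskov Substitution Principle (LSP)

Liskov Substitution Principle (LSP)


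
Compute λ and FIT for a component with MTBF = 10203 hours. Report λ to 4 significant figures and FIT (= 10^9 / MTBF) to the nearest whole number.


Formula: λ = 1 / MTBF; FIT = λ × 1e9 = 1e9 / MTBF
λ = 1 / 10203 ≈ 9.801e-05 failures/hour
FIT = 1e9 / 10203 ≈ 98010 failures per 1e9 hours (nearest whole number)

λ = 9.801e-05 /h, FIT = 98010


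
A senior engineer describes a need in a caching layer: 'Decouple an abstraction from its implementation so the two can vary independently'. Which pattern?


This matches the Bridge pattern

Bridge


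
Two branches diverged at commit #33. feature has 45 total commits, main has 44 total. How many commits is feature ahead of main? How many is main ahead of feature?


Common ancestor: commit #33
feature commits after divergence: 45 - 33 = 12
main commits after divergence: 44 - 33 = 11
feature is 12 commits ahead of main
main is 11 commits ahead of feature

feature ahead: 12, main ahead: 11


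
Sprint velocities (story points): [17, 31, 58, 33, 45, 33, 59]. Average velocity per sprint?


Formula: Avg velocity = Total points / Number of sprints
Points: [17, 31, 58, 33, 45, 33, 59]
Sum = 17 + 31 + 58 + 33 + 45 + 33 + 59 = 276
Avg velocity = 276 / 7 = 39.43 points/sprint

39.43 points/sprint


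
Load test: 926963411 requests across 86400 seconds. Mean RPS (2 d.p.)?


Formula: throughput = requests / seconds
throughput = 926963411 / 86400
throughput = 10728.74 requests/second

10728.74 requests/second


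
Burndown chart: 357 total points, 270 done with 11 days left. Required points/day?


Formula: Required rate = Remaining points / Days left
Remaining = 357 - 270 = 87 points
Required rate = 87 / 11 = 7.91 points/day

7.91 points/day


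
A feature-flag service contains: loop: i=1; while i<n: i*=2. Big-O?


Reasoning: i doubles each step so iterations are log2(n)
Complexity: O(log n)

O(log n)


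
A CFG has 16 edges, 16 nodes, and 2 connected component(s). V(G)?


Formula: V(G) = E - N + 2P
V(G) = 16 - 16 + 2*2
V(G) = 0 + 4
V(G) = 4

4


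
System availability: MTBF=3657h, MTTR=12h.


Availability = MTBF / (MTBF + MTTR)
Availability = 3657 / (3657 + 12)
Availability = 3657 / 3669
Availability = 99.6729%

99.6729%


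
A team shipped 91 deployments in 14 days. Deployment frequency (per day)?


Formula: deployments per day = releases / days
= 91 / 14
= 6.5 deploys/day
(equivalently, 45.5 deploys/week)

6.5 deploys/day


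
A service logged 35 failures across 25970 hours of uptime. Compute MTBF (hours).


Formula: MTBF = Total operating time / Number of failures
MTBF = 25970 / 35
MTBF = 742.0 hours

742.0 hours


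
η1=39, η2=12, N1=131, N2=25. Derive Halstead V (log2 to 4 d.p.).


Formula: V = N * log2(η), where N = N1 + N2 and η = η1 + η2
η = 39 + 12 = 51
N = 131 + 25 = 156
log2(51) ≈ 5.6724
V = 156 * 5.6724 = 884.89

884.89


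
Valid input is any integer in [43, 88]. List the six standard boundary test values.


Range: [43, 88]
Boundaries: just below min, min, min+1, max-1, max, just above max
Values: [42, 43, 44, 87, 88, 89]

[42, 43, 44, 87, 88, 89]


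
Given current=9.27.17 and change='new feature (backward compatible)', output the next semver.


Current: 9.27.17
Change category: 'new feature (backward compatible)' → minor bump
SemVer rule: minor bump → increment MINOR, reset PATCH to 0 (MAJOR unchanged)
New: 9.28.0

9.28.0


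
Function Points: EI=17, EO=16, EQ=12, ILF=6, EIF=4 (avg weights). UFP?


UFP = EI*4 + EO*5 + EQ*4 + ILF*10 + EIF*7
UFP = 17*4 + 16*5 + 12*4 + 6*10 + 4*7
UFP = 68 + 80 + 48 + 60 + 28
UFP = 284

284


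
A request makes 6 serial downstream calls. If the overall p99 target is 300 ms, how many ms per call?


Formula: per_stage = total_budget / stages
per_stage = 300 / 6
per_stage = 50.0 ms

50.0 ms


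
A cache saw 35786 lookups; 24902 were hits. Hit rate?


Formula: hit rate = hits / (hits + misses) * 100
hit rate = 24902 / (24902 + 10884) * 100
hit rate = 24902 / 35786 * 100
hit rate = 69.59%

69.59%


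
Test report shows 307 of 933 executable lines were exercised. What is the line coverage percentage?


Coverage = covered / total * 100
Coverage = 307 / 933 * 100
Coverage = 32.9%

32.9%


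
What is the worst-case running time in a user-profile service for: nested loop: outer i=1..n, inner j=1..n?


Reasoning: n iterations times n iterations
Complexity: O(n^2)

O(n^2)


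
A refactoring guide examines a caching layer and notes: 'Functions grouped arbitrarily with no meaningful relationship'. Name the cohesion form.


Reasoning: Worst: random grouping
Type: Coincidental cohesion

Coincidental cohesion


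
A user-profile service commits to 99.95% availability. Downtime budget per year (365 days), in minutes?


Formula: allowed downtime = period * (100 - SLA) / 100
Period (year (365 days)) = 525600 minutes
Unavailability fraction = (100 - 99.95) / 100
Allowed downtime = 525600 * (100 - 99.95) / 100
Allowed downtime = 262.8 minutes

262.8 minutes


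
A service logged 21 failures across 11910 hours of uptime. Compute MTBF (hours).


Formula: MTBF = Total operating time / Number of failures
MTBF = 11910 / 21
MTBF = 567.14 hours

567.14 hours


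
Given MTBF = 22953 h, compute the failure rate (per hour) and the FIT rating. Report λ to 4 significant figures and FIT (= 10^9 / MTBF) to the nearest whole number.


Formula: λ = 1 / MTBF; FIT = λ × 1e9 = 1e9 / MTBF
λ = 1 / 22953 ≈ 4.357e-05 failures/hour
FIT = 1e9 / 22953 ≈ 43567 failures per 1e9 hours (nearest whole number)

λ = 4.357e-05 /h, FIT = 43567


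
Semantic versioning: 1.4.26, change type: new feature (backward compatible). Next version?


Current: 1.4.26
Change category: 'new feature (backward compatible)' → minor bump
SemVer rule: minor bump → increment MINOR, reset PATCH to 0 (MAJOR unchanged)
New: 1.5.0

1.5.0


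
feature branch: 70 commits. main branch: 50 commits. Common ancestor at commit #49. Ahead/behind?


Common ancestor: commit #49
feature commits after divergence: 70 - 49 = 21
main commits after divergence: 50 - 49 = 1
feature is 21 commits ahead of main
main is 1 commits ahead of feature

feature ahead: 21, main ahead: 1


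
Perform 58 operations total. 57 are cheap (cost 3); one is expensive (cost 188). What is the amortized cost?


Formula: Amortized cost = Total cost / Operations
Total cost = (57 * 3) + (1 * 188)
Total cost = 171 + 188 = 359
Amortized = 359 / 58 = 6.1897

6.1897


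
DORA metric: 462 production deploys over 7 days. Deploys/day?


Formula: deployments per day = releases / days
= 462 / 7
= 66.0 deploys/day
(equivalently, 462.0 deploys/week)

66.0 deploys/day


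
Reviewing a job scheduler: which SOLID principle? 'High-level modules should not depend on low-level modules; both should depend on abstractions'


This describes the Dependency Inversion Principle (DIP)

Dependency Inversion Principle (DIP)


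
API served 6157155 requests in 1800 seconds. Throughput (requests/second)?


Formula: throughput = requests / seconds
throughput = 6157155 / 1800
throughput = 3420.64 requests/second

3420.64 requests/second


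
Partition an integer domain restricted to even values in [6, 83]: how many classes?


Constraint: even integers in [6, 83]
Class 1: x < 6 — out-of-range invalid
Class 2: x in [6,83] but odd — wrong type invalid
Class 3: x in [6,83] and even — valid
Class 4: x > 83 — out-of-range invalid
Total equivalence classes: 4

4 equivalence classes


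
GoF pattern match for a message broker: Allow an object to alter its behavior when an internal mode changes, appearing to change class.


This matches the State pattern

State


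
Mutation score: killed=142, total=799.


Mutation score = killed / total * 100
Mutation score = 142 / 799 * 100
Mutation score = 17.77%

17.77%


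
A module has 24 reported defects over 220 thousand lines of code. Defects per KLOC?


Defect density = defects / KLOC
Defect density = 24 / 220
Defect density = 0.109 defects/KLOC

0.109 defects/KLOC


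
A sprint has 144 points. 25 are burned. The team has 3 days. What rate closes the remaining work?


Formula: Required rate = Remaining points / Days left
Remaining = 144 - 25 = 119 points
Required rate = 119 / 3 = 39.67 points/day

39.67 points/day


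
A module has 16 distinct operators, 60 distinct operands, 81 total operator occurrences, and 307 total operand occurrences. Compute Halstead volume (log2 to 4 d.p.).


Formula: V = N * log2(η), where N = N1 + N2 and η = η1 + η2
η = 16 + 60 = 76
N = 81 + 307 = 388
log2(76) ≈ 6.2479
V = 388 * 6.2479 = 2424.19

2424.19


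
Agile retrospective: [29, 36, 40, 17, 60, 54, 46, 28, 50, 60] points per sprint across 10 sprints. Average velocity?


Formula: Avg velocity = Total points / Number of sprints
Points: [29, 36, 40, 17, 60, 54, 46, 28, 50, 60]
Sum = 29 + 36 + 40 + 17 + 60 + 54 + 46 + 28 + 50 + 60 = 420
Avg velocity = 420 / 10 = 42.0 points/sprint

42.0 points/sprint


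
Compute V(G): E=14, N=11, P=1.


Formula: V(G) = E - N + 2P
V(G) = 14 - 11 + 2*1
V(G) = 3 + 2
V(G) = 5

5


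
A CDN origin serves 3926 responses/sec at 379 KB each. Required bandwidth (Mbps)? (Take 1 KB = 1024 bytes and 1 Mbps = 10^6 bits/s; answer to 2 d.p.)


Formula: Mbps = payload_bytes * RPS * 8 / 1e6
Payload per request = 379 KB = 379 * 1024 = 388096 bytes
Total bytes/sec = 388096 * 3926 = 1523664896
Total bits/sec = 1523664896 * 8 = 12189319168
Mbps = 12189319168 / 1e6 = 12189.32

12189.32 Mbps


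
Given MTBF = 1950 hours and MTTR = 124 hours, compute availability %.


Availability = MTBF / (MTBF + MTTR)
Availability = 1950 / (1950 + 124)
Availability = 1950 / 2074
Availability = 94.0212%

94.0212%


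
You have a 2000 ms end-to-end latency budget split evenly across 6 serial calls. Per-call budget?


Formula: per_stage = total_budget / stages
per_stage = 2000 / 6
per_stage = 333.33 ms

333.33 ms


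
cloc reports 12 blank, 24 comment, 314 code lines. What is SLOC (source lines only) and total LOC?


Total LOC = blank + comment + code
Total LOC = 12 + 24 + 314 = 350
SLOC (source only) = code = 314

Total LOC: 350, SLOC: 314


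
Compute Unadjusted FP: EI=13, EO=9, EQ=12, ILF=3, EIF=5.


UFP = EI*4 + EO*5 + EQ*4 + ILF*10 + EIF*7
UFP = 13*4 + 9*5 + 12*4 + 3*10 + 5*7
UFP = 52 + 45 + 48 + 30 + 35
UFP = 210

210


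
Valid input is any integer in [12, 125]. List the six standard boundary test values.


Range: [12, 125]
Boundaries: just below min, min, min+1, max-1, max, just above max
Values: [11, 12, 13, 124, 125, 126]

[11, 12, 13, 124, 125, 126]


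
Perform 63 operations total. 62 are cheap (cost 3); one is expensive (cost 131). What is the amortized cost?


Formula: Amortized cost = Total cost / Operations
Total cost = (62 * 3) + (1 * 131)
Total cost = 186 + 131 = 317
Amortized = 317 / 63 = 5.0317

5.0317


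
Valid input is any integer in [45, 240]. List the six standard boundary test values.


Range: [45, 240]
Boundaries: just below min, min, min+1, max-1, max, just above max
Values: [44, 45, 46, 239, 240, 241]

[44, 45, 46, 239, 240, 241]


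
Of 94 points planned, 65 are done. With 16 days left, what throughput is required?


Formula: Required rate = Remaining points / Days left
Remaining = 94 - 65 = 29 points
Required rate = 29 / 16 = 1.81 points/day

1.81 points/day


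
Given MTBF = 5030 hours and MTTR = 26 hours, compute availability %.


Availability = MTBF / (MTBF + MTTR)
Availability = 5030 / (5030 + 26)
Availability = 5030 / 5056
Availability = 99.4858%

99.4858%


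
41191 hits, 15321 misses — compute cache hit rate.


Formula: hit rate = hits / (hits + misses) * 100
hit rate = 41191 / (41191 + 15321) * 100
hit rate = 41191 / 56512 * 100
hit rate = 72.89%

72.89%


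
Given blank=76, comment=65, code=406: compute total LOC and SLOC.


Total LOC = blank + comment + code
Total LOC = 76 + 65 + 406 = 547
SLOC (source only) = code = 406

Total LOC: 547, SLOC: 406


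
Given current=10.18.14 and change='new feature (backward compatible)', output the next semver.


Current: 10.18.14
Change category: 'new feature (backward compatible)' → minor bump
SemVer rule: minor bump → increment MINOR, reset PATCH to 0 (MAJOR unchanged)
New: 10.19.0

10.19.0


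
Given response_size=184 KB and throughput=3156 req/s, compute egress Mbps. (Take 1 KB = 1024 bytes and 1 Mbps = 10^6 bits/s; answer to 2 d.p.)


Formula: Mbps = payload_bytes * RPS * 8 / 1e6
Payload per request = 184 KB = 184 * 1024 = 188416 bytes
Total bytes/sec = 188416 * 3156 = 594640896
Total bits/sec = 594640896 * 8 = 4757127168
Mbps = 4757127168 / 1e6 = 4757.13

4757.13 Mbps


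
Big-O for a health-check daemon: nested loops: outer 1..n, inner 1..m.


Reasoning: product of independent bounds
Complexity: O(n*m)

O(n*m)


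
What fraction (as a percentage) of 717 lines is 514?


Coverage = covered / total * 100
Coverage = 514 / 717 * 100
Coverage = 71.69%

71.69%


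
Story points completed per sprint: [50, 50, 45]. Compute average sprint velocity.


Formula: Avg velocity = Total points / Number of sprints
Points: [50, 50, 45]
Sum = 50 + 50 + 45 = 145
Avg velocity = 145 / 3 = 48.33 points/sprint

48.33 points/sprint


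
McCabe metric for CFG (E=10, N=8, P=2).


Formula: V(G) = E - N + 2P
V(G) = 10 - 8 + 2*2
V(G) = 2 + 4
V(G) = 6

6


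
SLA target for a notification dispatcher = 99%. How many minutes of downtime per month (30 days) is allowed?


Formula: allowed downtime = period * (100 - SLA) / 100
Period (month (30 days)) = 43200 minutes
Unavailability fraction = (100 - 99.0) / 100
Allowed downtime = 43200 * (100 - 99.0) / 100
Allowed downtime = 432.0 minutes

432.0 minutes


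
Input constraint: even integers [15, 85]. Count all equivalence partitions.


Constraint: even integers in [15, 85]
Class 1: x < 15 — out-of-range invalid
Class 2: x in [15,85] but odd — wrong type invalid
Class 3: x in [15,85] and even — valid
Class 4: x > 85 — out-of-range invalid
Total equivalence classes: 4

4 equivalence classes


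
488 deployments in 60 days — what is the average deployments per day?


Formula: deployments per day = releases / days
= 488 / 60
= 8.133 deploys/day
(equivalently, 56.93 deploys/week)

8.133 deploys/day


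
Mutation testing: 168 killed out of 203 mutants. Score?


Mutation score = killed / total * 100
Mutation score = 168 / 203 * 100
Mutation score = 82.76%

82.76%


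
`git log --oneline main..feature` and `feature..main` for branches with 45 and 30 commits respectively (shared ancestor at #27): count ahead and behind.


Common ancestor: commit #27
feature commits after divergence: 45 - 27 = 18
main commits after divergence: 30 - 27 = 3
feature is 18 commits ahead of main
main is 3 commits ahead of feature

feature ahead: 18, main ahead: 3


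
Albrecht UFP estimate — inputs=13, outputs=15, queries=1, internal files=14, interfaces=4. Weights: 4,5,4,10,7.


UFP = EI*4 + EO*5 + EQ*4 + ILF*10 + EIF*7
UFP = 13*4 + 15*5 + 1*4 + 14*10 + 4*7
UFP = 52 + 75 + 4 + 140 + 28
UFP = 299

299


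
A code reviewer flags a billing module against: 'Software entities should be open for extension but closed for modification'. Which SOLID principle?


This describes the Open/Closed Principle (OCP)

Open/Closed Principle (OCP)


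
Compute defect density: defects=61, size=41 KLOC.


Defect density = defects / KLOC
Defect density = 61 / 41
Defect density = 1.488 defects/KLOC

1.488 defects/KLOC


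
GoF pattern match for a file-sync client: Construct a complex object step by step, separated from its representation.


This matches the Builder pattern

Builder


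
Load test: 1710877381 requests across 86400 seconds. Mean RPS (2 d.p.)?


Formula: throughput = requests / seconds
throughput = 1710877381 / 86400
throughput = 19801.82 requests/second

19801.82 requests/second


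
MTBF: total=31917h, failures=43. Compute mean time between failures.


Formula: MTBF = Total operating time / Number of failures
MTBF = 31917 / 43
MTBF = 742.26 hours

742.26 hours


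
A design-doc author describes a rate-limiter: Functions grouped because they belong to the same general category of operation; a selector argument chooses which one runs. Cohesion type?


Reasoning: Grouped by category of activity, not by data or sequence
Type: Logical cohesion

Logical cohesion


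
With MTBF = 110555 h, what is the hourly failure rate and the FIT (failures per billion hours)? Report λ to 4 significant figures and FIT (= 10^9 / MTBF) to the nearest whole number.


Formula: λ = 1 / MTBF; FIT = λ × 1e9 = 1e9 / MTBF
λ = 1 / 110555 ≈ 9.045e-06 failures/hour
FIT = 1e9 / 110555 ≈ 9045 failures per 1e9 hours (nearest whole number)

λ = 9.045e-06 /h, FIT = 9045


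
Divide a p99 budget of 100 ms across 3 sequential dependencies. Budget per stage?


Formula: per_stage = total_budget / stages
per_stage = 100 / 3
per_stage = 33.33 ms

33.33 ms


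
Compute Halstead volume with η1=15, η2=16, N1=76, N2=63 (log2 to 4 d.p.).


Formula: V = N * log2(η), where N = N1 + N2 and η = η1 + η2
η = 15 + 16 = 31
N = 76 + 63 = 139
log2(31) ≈ 4.9542
V = 139 * 4.9542 = 688.63

688.63


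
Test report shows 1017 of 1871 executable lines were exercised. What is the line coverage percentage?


Coverage = covered / total * 100
Coverage = 1017 / 1871 * 100
Coverage = 54.36%

54.36%


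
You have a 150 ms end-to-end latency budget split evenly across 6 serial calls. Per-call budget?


Formula: per_stage = total_budget / stages
per_stage = 150 / 6
per_stage = 25.0 ms

25.0 ms


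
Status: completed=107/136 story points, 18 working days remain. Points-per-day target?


Formula: Required rate = Remaining points / Days left
Remaining = 136 - 107 = 29 points
Required rate = 29 / 18 = 1.61 points/day

1.61 points/day


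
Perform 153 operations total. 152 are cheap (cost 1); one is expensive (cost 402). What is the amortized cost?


Formula: Amortized cost = Total cost / Operations
Total cost = (152 * 1) + (1 * 402)
Total cost = 152 + 402 = 554
Amortized = 554 / 153 = 3.6209

3.6209


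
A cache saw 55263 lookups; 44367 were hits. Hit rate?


Formula: hit rate = hits / (hits + misses) * 100
hit rate = 44367 / (44367 + 10896) * 100
hit rate = 44367 / 55263 * 100
hit rate = 80.28%

80.28%


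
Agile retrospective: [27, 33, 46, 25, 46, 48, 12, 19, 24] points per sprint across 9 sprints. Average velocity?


Formula: Avg velocity = Total points / Number of sprints
Points: [27, 33, 46, 25, 46, 48, 12, 19, 24]
Sum = 27 + 33 + 46 + 25 + 46 + 48 + 12 + 19 + 24 = 280
Avg velocity = 280 / 9 = 31.11 points/sprint

31.11 points/sprint


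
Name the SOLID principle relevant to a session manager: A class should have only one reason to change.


This describes the Single Responsibility Principle (SRP)

Single Responsibility Principle (SRP)


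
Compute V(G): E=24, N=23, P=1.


Formula: V(G) = E - N + 2P
V(G) = 24 - 23 + 2*1
V(G) = 1 + 2
V(G) = 3

3


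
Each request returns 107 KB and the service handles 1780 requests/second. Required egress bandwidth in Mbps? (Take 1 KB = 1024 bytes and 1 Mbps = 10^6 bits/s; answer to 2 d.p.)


Formula: Mbps = payload_bytes * RPS * 8 / 1e6
Payload per request = 107 KB = 107 * 1024 = 109568 bytes
Total bytes/sec = 109568 * 1780 = 195031040
Total bits/sec = 195031040 * 8 = 1560248320
Mbps = 1560248320 / 1e6 = 1560.25

1560.25 Mbps


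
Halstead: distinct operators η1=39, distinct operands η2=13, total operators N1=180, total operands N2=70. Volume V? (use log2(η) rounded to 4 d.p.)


Formula: V = N * log2(η), where N = N1 + N2 and η = η1 + η2
η = 39 + 13 = 52
N = 180 + 70 = 250
log2(52) ≈ 5.7004
V = 250 * 5.7004 = 1425.10

1425.10


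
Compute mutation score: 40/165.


Mutation score = killed / total * 100
Mutation score = 40 / 165 * 100
Mutation score = 24.24%

24.24%


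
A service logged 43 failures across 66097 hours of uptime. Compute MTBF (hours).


Formula: MTBF = Total operating time / Number of failures
MTBF = 66097 / 43
MTBF = 1537.14 hours

1537.14 hours


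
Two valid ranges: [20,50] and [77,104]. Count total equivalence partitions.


Valid ranges: [20,50] and [77,104]
Class 1: x < 20 — invalid
Class 2: 20 ≤ x ≤ 50 — valid
Class 3: 50 < x < 77 — invalid (gap between ranges)
Class 4: 77 ≤ x ≤ 104 — valid
Class 5: x > 104 — invalid
Total equivalence classes: 5

5 equivalence classes


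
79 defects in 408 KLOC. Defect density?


Defect density = defects / KLOC
Defect density = 79 / 408
Defect density = 0.194 defects/KLOC

0.194 defects/KLOC


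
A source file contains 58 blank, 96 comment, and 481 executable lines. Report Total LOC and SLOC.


Total LOC = blank + comment + code
Total LOC = 58 + 96 + 481 = 635
SLOC (source only) = code = 481

Total LOC: 635, SLOC: 481


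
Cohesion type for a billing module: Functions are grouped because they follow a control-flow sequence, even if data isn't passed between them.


Reasoning: Grouped by order of execution within a routine, not by data flow
Type: Procedural cohesion

Procedural cohesion


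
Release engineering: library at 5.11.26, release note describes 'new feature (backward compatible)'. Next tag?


Current: 5.11.26
Change category: 'new feature (backward compatible)' → minor bump
SemVer rule: minor bump → increment MINOR, reset PATCH to 0 (MAJOR unchanged)
New: 5.12.0

5.12.0


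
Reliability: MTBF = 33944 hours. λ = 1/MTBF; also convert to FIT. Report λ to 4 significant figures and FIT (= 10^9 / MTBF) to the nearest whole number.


Formula: λ = 1 / MTBF; FIT = λ × 1e9 = 1e9 / MTBF
λ = 1 / 33944 ≈ 2.946e-05 failures/hour
FIT = 1e9 / 33944 ≈ 29460 failures per 1e9 hours (nearest whole number)

λ = 2.946e-05 /h, FIT = 29460


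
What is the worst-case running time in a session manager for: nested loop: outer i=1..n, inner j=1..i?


Reasoning: triangle: n(n+1)/2 ~ n^2/2
Complexity: O(n^2)

O(n^2)


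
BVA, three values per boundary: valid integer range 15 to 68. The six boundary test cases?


Range: [15, 68]
Boundaries: just below min, min, min+1, max-1, max, just above max
Values: [14, 15, 16, 67, 68, 69]

[14, 15, 16, 67, 68, 69]


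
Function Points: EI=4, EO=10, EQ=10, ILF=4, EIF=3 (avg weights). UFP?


UFP = EI*4 + EO*5 + EQ*4 + ILF*10 + EIF*7
UFP = 4*4 + 10*5 + 10*4 + 4*10 + 3*7
UFP = 16 + 50 + 40 + 40 + 21
UFP = 167

167


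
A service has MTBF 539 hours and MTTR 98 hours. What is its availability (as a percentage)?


Availability = MTBF / (MTBF + MTTR)
Availability = 539 / (539 + 98)
Availability = 539 / 637
Availability = 84.6154%

84.6154%


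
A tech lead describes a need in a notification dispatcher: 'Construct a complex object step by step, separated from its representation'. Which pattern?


This matches the Builder pattern

Builder


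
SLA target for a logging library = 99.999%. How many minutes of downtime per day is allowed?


Formula: allowed downtime = period * (100 - SLA) / 100
Period (day) = 1440 minutes
Unavailability fraction = (100 - 99.999) / 100
Allowed downtime = 1440 * (100 - 99.999) / 100
Allowed downtime = 0.0144 minutes

0.0144 minutes


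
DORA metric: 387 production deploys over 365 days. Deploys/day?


Formula: deployments per day = releases / days
= 387 / 365
= 1.06 deploys/day
(equivalently, 7.42 deploys/week)

1.06 deploys/day


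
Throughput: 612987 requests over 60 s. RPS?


Formula: throughput = requests / seconds
throughput = 612987 / 60
throughput = 10216.45 requests/second

10216.45 requests/second


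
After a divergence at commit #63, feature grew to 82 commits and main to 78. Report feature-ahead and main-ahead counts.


Common ancestor: commit #63
feature commits after divergence: 82 - 63 = 19
main commits after divergence: 78 - 63 = 15
feature is 19 commits ahead of main
main is 15 commits ahead of feature

feature ahead: 19, main ahead: 15


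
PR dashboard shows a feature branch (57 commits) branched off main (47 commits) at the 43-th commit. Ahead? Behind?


Common ancestor: commit #43
feature commits after divergence: 57 - 43 = 14
main commits after divergence: 47 - 43 = 4
feature is 14 commits ahead of main
main is 4 commits ahead of feature

feature ahead: 14, main ahead: 4


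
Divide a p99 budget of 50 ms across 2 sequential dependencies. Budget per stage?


Formula: per_stage = total_budget / stages
per_stage = 50 / 2
per_stage = 25.0 ms

25.0 ms


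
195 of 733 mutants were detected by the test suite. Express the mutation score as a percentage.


Mutation score = killed / total * 100
Mutation score = 195 / 733 * 100
Mutation score = 26.6%

26.6%


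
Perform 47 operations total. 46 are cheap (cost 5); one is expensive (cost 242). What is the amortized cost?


Formula: Amortized cost = Total cost / Operations
Total cost = (46 * 5) + (1 * 242)
Total cost = 230 + 242 = 472
Amortized = 472 / 47 = 10.0426

10.0426


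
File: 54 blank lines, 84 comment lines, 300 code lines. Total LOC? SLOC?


Total LOC = blank + comment + code
Total LOC = 54 + 84 + 300 = 438
SLOC (source only) = code = 300

Total LOC: 438, SLOC: 300


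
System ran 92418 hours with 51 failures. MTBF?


Formula: MTBF = Total operating time / Number of failures
MTBF = 92418 / 51
MTBF = 1812.12 hours

1812.12 hours


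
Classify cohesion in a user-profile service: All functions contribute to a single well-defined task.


Reasoning: Best: single purpose
Type: Functional cohesion

Functional cohesion


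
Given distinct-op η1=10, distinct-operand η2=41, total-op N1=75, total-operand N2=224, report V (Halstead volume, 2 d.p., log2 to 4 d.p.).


Formula: V = N * log2(η), where N = N1 + N2 and η = η1 + η2
η = 10 + 41 = 51
N = 75 + 224 = 299
log2(51) ≈ 5.6724
V = 299 * 5.6724 = 1696.05

1696.05


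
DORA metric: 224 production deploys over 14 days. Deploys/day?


Formula: deployments per day = releases / days
= 224 / 14
= 16.0 deploys/day
(equivalently, 112.0 deploys/week)

16.0 deploys/day


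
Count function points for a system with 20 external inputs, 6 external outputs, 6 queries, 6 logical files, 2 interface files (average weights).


UFP = EI*4 + EO*5 + EQ*4 + ILF*10 + EIF*7
UFP = 20*4 + 6*5 + 6*4 + 6*10 + 2*7
UFP = 80 + 30 + 24 + 60 + 14
UFP = 208

208


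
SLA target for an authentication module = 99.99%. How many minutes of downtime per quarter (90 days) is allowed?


Formula: allowed downtime = period * (100 - SLA) / 100
Period (quarter (90 days)) = 129600 minutes
Unavailability fraction = (100 - 99.99) / 100
Allowed downtime = 129600 * (100 - 99.99) / 100
Allowed downtime = 12.96 minutes

12.96 minutes


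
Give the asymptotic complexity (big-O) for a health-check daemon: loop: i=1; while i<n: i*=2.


Reasoning: i doubles each step so iterations are log2(n)
Complexity: O(log n)

O(log n)


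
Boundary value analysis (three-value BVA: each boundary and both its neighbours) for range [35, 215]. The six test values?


Range: [35, 215]
Boundaries: just below min, min, min+1, max-1, max, just above max
Values: [34, 35, 36, 214, 215, 216]

[34, 35, 36, 214, 215, 216]


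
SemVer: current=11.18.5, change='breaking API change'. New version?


Current: 11.18.5
Change category: 'breaking API change' → major bump
SemVer rule: major bump → increment MAJOR, reset MINOR and PATCH to 0
New: 12.0.0

12.0.0


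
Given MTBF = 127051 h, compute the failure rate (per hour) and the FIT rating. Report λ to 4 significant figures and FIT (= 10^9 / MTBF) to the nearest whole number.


Formula: λ = 1 / MTBF; FIT = λ × 1e9 = 1e9 / MTBF
λ = 1 / 127051 ≈ 7.871e-06 failures/hour
FIT = 1e9 / 127051 ≈ 7871 failures per 1e9 hours (nearest whole number)

λ = 7.871e-06 /h, FIT = 7871


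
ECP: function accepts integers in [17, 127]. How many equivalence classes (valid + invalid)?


Valid range: [17, 127]
Class 1: x < 17 — invalid
Class 2: 17 ≤ x ≤ 127 — valid
Class 3: x > 127 — invalid
Total equivalence classes: 3

3 equivalence classes


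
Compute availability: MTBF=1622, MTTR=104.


Availability = MTBF / (MTBF + MTTR)
Availability = 1622 / (1622 + 104)
Availability = 1622 / 1726
Availability = 93.9745%

93.9745%


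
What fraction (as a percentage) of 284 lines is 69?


Coverage = covered / total * 100
Coverage = 69 / 284 * 100
Coverage = 24.3%

24.3%


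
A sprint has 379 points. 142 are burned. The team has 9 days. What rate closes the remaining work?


Formula: Required rate = Remaining points / Days left
Remaining = 379 - 142 = 237 points
Required rate = 237 / 9 = 26.33 points/day

26.33 points/day


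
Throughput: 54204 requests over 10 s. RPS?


Formula: throughput = requests / seconds
throughput = 54204 / 10
throughput = 5420.4 requests/second

5420.4 requests/second


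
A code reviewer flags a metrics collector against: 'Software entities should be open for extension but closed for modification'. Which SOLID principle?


This describes the Open/Closed Principle (OCP)

Open/Closed Principle (OCP)


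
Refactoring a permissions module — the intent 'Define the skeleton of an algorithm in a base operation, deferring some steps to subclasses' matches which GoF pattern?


This matches the Template Method pattern

Template Method


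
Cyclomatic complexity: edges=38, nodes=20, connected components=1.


Formula: V(G) = E - N + 2P
V(G) = 38 - 20 + 2*1
V(G) = 18 + 2
V(G) = 20

20


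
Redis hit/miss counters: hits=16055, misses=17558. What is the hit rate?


Formula: hit rate = hits / (hits + misses) * 100
hit rate = 16055 / (16055 + 17558) * 100
hit rate = 16055 / 33613 * 100
hit rate = 47.76%

47.76%


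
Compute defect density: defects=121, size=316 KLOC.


Defect density = defects / KLOC
Defect density = 121 / 316
Defect density = 0.383 defects/KLOC

0.383 defects/KLOC


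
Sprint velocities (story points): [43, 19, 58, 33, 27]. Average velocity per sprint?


Formula: Avg velocity = Total points / Number of sprints
Points: [43, 19, 58, 33, 27]
Sum = 43 + 19 + 58 + 33 + 27 = 180
Avg velocity = 180 / 5 = 36.0 points/sprint

36.0 points/sprint


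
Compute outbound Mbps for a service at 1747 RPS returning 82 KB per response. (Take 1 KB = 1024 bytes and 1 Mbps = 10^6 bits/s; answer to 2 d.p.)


Formula: Mbps = payload_bytes * RPS * 8 / 1e6
Payload per request = 82 KB = 82 * 1024 = 83968 bytes
Total bytes/sec = 83968 * 1747 = 146692096
Total bits/sec = 146692096 * 8 = 1173536768
Mbps = 1173536768 / 1e6 = 1173.54

1173.54 Mbps


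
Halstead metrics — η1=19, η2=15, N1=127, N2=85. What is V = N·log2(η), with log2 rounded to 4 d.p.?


Formula: V = N * log2(η), where N = N1 + N2 and η = η1 + η2
η = 19 + 15 = 34
N = 127 + 85 = 212
log2(34) ≈ 5.0875
V = 212 * 5.0875 = 1078.55

1078.55


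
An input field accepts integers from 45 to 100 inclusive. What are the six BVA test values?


Range: [45, 100]
Boundaries: just below min, min, min+1, max-1, max, just above max
Values: [44, 45, 46, 99, 100, 101]

[44, 45, 46, 99, 100, 101]


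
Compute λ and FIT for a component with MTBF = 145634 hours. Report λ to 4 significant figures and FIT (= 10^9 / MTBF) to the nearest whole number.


Formula: λ = 1 / MTBF; FIT = λ × 1e9 = 1e9 / MTBF
λ = 1 / 145634 ≈ 6.867e-06 failures/hour
FIT = 1e9 / 145634 ≈ 6867 failures per 1e9 hours (nearest whole number)

λ = 6.867e-06 /h, FIT = 6867


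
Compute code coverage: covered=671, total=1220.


Coverage = covered / total * 100
Coverage = 671 / 1220 * 100
Coverage = 55.0%

55.0%


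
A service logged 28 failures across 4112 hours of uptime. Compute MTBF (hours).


Formula: MTBF = Total operating time / Number of failures
MTBF = 4112 / 28
MTBF = 146.86 hours

146.86 hours


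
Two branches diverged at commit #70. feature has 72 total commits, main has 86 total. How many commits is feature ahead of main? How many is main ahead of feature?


Common ancestor: commit #70
feature commits after divergence: 72 - 70 = 2
main commits after divergence: 86 - 70 = 16
feature is 2 commits ahead of main
main is 16 commits ahead of feature

feature ahead: 2, main ahead: 16


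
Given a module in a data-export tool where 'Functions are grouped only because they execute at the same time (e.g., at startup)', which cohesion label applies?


Reasoning: Related by timing only
Type: Temporal cohesion

Temporal cohesion


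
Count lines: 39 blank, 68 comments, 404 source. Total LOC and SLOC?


Total LOC = blank + comment + code
Total LOC = 39 + 68 + 404 = 511
SLOC (source only) = code = 404

Total LOC: 511, SLOC: 404


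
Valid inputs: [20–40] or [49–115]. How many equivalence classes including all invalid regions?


Valid ranges: [20,40] and [49,115]
Class 1: x < 20 — invalid
Class 2: 20 ≤ x ≤ 40 — valid
Class 3: 40 < x < 49 — invalid (gap between ranges)
Class 4: 49 ≤ x ≤ 115 — valid
Class 5: x > 115 — invalid
Total equivalence classes: 5

5 equivalence classes


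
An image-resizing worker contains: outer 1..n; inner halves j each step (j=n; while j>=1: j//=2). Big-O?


Reasoning: n times log n
Complexity: O(n log n)

O(n log n)


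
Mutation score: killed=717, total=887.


Mutation score = killed / total * 100
Mutation score = 717 / 887 * 100
Mutation score = 80.83%

80.83%


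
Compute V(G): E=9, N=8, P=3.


Formula: V(G) = E - N + 2P
V(G) = 9 - 8 + 2*3
V(G) = 1 + 6
V(G) = 7

7


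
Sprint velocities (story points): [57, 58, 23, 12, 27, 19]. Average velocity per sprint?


Formula: Avg velocity = Total points / Number of sprints
Points: [57, 58, 23, 12, 27, 19]
Sum = 57 + 58 + 23 + 12 + 27 + 19 = 196
Avg velocity = 196 / 6 = 32.67 points/sprint

32.67 points/sprint


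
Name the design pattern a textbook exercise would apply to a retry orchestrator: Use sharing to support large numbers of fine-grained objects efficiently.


This matches the Flyweight pattern

Flyweight


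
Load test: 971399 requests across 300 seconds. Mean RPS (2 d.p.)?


Formula: throughput = requests / seconds
throughput = 971399 / 300
throughput = 3238.0 requests/second

3238.0 requests/second


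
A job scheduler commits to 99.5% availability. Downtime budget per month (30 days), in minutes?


Formula: allowed downtime = period * (100 - SLA) / 100
Period (month (30 days)) = 43200 minutes
Unavailability fraction = (100 - 99.5) / 100
Allowed downtime = 43200 * (100 - 99.5) / 100
Allowed downtime = 216.0 minutes

216.0 minutes


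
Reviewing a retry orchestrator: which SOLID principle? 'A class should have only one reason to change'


This describes the Single Responsibility Principle (SRP)

Single Responsibility Principle (SRP)


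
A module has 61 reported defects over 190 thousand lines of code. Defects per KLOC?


Defect density = defects / KLOC
Defect density = 61 / 190
Defect density = 0.321 defects/KLOC

0.321 defects/KLOC


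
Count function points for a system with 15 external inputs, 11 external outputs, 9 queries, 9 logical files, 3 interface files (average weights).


UFP = EI*4 + EO*5 + EQ*4 + ILF*10 + EIF*7
UFP = 15*4 + 11*5 + 9*4 + 9*10 + 3*7
UFP = 60 + 55 + 36 + 90 + 21
UFP = 262

262


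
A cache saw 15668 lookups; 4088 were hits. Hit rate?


Formula: hit rate = hits / (hits + misses) * 100
hit rate = 4088 / (4088 + 11580) * 100
hit rate = 4088 / 15668 * 100
hit rate = 26.09%

26.09%


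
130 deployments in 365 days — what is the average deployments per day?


Formula: deployments per day = releases / days
= 130 / 365
= 0.356 deploys/day
(equivalently, 2.49 deploys/week)

0.356 deploys/day


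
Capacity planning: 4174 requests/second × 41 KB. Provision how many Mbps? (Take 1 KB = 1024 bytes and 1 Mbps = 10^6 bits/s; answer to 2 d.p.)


Formula: Mbps = payload_bytes * RPS * 8 / 1e6
Payload per request = 41 KB = 41 * 1024 = 41984 bytes
Total bytes/sec = 41984 * 4174 = 175241216
Total bits/sec = 175241216 * 8 = 1401929728
Mbps = 1401929728 / 1e6 = 1401.93

1401.93 Mbps


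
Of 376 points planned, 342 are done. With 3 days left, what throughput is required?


Formula: Required rate = Remaining points / Days left
Remaining = 376 - 342 = 34 points
Required rate = 34 / 3 = 11.33 points/day

11.33 points/day


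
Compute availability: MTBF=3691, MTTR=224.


Availability = MTBF / (MTBF + MTTR)
Availability = 3691 / (3691 + 224)
Availability = 3691 / 3915
Availability = 94.2784%

94.2784%
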